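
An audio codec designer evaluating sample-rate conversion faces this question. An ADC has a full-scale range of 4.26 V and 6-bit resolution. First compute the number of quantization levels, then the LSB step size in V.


Step 1 — number of quantization levels:
L = 2^N = 2^6 = 64

Step 2 — LSB step size:
delta = Vfs / L
      = 4.26 / 64
      = 0.0665625 V

Levels = 64; step size = 0.0665625 V


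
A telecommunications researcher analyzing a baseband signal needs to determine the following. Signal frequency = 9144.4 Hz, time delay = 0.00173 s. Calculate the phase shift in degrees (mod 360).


Phase shift from frequency and time delay:
phi = 360 * f * t_delay
    = 360 * 9144.4 * 0.00173
    = 5695.13 degrees
    mod 360 = 295.13 degrees

295.13 degrees


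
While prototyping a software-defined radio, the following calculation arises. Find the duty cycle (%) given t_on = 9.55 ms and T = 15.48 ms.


Duty cycle as a percentage:
DC = (t_on / T) * 100
   = (9.55 / 15.48) * 100
   = 0.616925 * 100
   = 61.69 %

61.69 %


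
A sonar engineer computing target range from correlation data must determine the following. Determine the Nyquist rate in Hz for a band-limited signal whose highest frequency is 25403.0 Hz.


The Nyquist rate is twice the maximum frequency component.
fs_min = 2 * fmax
      = 2 * 25403.0
      = 50806.0 Hz

50806.0


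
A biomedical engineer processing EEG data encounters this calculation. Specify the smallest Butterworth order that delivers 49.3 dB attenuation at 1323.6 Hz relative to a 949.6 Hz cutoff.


Butterworth filter order formula:
n = log10(10^(A/10) - 1) / (2 * log10(f_stop/f_pass))
10^(49.3/10) - 1 = 85112.8038
f_stop/f_pass = 1323.6 / 949.6 = 1.3939
n = 17.0924 -> ceil = 18

18


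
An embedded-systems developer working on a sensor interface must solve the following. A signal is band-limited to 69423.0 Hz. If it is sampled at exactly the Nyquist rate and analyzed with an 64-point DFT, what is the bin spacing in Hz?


Step 1 — Nyquist sampling rate:
fs = 2 * fmax = 2 * 69423.0 = 138846.0 Hz

Step 2 — DFT bin spacing:
df = fs / N = 138846.0 / 64 = 2169.4688 Hz

2169.4688 Hz


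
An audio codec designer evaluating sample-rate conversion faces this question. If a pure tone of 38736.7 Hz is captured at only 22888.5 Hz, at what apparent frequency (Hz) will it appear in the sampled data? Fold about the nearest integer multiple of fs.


Compute the nearest integer multiple of fs to the signal:
n = round(38736.7 / 22888.5) = 2
f_alias = |38736.7 - 2 * 22888.5|
        = |38736.7 - 45777.0|
        = 7040.3 Hz

7040.3


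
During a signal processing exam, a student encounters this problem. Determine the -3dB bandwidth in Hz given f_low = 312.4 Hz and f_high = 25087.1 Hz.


Bandwidth is the difference of -3dB frequencies:
BW = f_high - f_low
   = 25087.1 - 312.4
   = 24774.7 Hz

24774.7 Hz


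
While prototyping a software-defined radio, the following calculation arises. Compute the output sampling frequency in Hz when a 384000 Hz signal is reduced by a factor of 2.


Decimation reduces the sample rate:
fs_out = fs_in / M
       = 384000 / 2
       = 192000.0 Hz

192000.0 Hz


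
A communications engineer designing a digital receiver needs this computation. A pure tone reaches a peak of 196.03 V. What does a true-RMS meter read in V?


RMS voltage for a sinusoidal waveform:
V_rms = V_peak / sqrt(2)
      = 196.03 / 1.414214
      = 138.614 V

138.614 V


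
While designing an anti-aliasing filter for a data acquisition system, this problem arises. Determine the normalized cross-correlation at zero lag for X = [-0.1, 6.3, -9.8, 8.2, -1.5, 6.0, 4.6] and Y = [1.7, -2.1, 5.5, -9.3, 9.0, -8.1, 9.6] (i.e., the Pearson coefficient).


Pearson correlation coefficient (population):
r = cov(X,Y) / (std(X) * std(Y))
Mean X = 1.9571, Mean Y = 0.9
Cov(X,Y) = -24.832857
Std(X) = 5.801196, Std(Y) = 7.142829
r = -0.5993

-0.5993


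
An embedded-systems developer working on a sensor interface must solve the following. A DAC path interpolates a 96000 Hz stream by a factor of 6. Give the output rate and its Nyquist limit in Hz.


Step 1 — output sample rate after interpolation by L:
fs_out = L * fs_in = 6 * 96000 = 576000 Hz

Step 2 — Nyquist frequency of the output stream:
f_Nyq = fs_out / 2 = 576000 / 2 = 288000.0 Hz

fs_out = 576000 Hz; f_Nyquist = 288000.0 Hz


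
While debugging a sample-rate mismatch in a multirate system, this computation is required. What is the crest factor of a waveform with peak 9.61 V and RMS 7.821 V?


Crest factor is the ratio of peak to RMS:
CF = V_peak / V_rms
   = 9.61 / 7.821
   = 1.2287

1.2287


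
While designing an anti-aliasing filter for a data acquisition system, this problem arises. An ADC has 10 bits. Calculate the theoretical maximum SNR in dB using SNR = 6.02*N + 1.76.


Theoretical SNR for a full-scale sinusoid:
SNR = 6.02 * N + 1.76
    = 6.02 * 10 + 1.76
    = 60.2 + 1.76
    = 61.96 dB

61.96 dB


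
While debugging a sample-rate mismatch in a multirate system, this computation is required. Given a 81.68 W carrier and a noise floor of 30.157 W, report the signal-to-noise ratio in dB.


SNR in decibels:
SNR = 10 * log10(Ps / Pn)
    = 10 * log10(81.68 / 30.157)
    = 10 * log10(2.7085)
    = 10 * 0.4327
    = 4.33 dB

4.33 dB


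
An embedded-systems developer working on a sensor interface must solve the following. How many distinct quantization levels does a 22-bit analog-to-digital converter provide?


Number of quantization levels = 2^N
= 2^22
= 4194304

4194304


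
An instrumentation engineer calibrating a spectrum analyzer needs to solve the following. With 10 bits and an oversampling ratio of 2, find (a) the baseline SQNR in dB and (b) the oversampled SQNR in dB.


Step 1 — baseline SQNR at Nyquist:
SQNR_base = 6.02*N + 1.76
          = 6.02*10 + 1.76
          = 61.96 dB

Step 2 — oversampling processing gain:
G = 10*log10(OSR) = 10*log10(2) = 3.01 dB

Step 3 — total:
SQNR_total = 61.96 + 3.01 = 64.97 dB

Base SQNR = 61.96 dB; oversampled SQNR = 64.97 dB


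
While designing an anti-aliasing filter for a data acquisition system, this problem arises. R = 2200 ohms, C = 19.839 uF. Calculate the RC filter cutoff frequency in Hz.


Cutoff frequency of a first-order RC filter:
fc = 1 / (2 * pi * R * C)
C = 19.839 uF = 1.9839e-05 F
fc = 1 / (2 * pi * 2200 * 1.9839e-05)
   = 1 / 0.2742346492801
   = 3.646512 Hz

3.646512 Hz


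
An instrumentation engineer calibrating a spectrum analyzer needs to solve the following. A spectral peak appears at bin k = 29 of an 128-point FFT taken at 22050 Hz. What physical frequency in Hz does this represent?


Frequency of DFT bin k:
f_k = k * fs / N
    = 29 * 22050 / 128
    = 639450 / 128
    = 4995.703 Hz

4995.703 Hz


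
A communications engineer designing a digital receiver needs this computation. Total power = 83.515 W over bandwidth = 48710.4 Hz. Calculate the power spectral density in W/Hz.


Power spectral density:
PSD = P / BW
    = 83.515 / 48710.4
    = 0.00171452 W/Hz

0.00171452 W/Hz


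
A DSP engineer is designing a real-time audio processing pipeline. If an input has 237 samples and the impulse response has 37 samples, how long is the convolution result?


Linear convolution output length:
L = N + M - 1
  = 237 + 37 - 1
  = 273 samples

273


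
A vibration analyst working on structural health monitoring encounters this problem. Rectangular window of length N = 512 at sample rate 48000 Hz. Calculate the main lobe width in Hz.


Main lobe width for a rectangular window:
Width = 2 * fs / N
      = 2 * 48000 / 512
      = 96000 / 512
      = 187.5 Hz

187.5 Hz


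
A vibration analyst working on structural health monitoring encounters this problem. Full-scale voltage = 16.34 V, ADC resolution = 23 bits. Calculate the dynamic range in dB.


Dynamic range from full-scale to LSB:
V_min = V_max / 2^bits = 16.34 / 2^23
DR = 20 * log10(V_max / V_min)
   = 20 * log10(2^23)
   = 20 * 23 * log10(2)
   = 138.47 dB

138.47 dB


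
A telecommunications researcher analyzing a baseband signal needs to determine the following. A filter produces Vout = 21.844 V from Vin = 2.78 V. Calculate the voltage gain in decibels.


Voltage gain in dB:
G = 20 * log10(Vout / Vin)
  = 20 * log10(21.844 / 2.78)
  = 20 * log10(7.857554)
  = 20 * 0.895287
  = 17.91 dB

17.91 dB


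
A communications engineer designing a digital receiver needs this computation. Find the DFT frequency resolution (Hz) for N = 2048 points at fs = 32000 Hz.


DFT frequency resolution:
df = fs / N
   = 32000 / 2048
   = 15.625 Hz

15.625 Hz


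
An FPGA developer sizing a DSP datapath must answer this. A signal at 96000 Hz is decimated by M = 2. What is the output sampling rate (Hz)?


Decimation reduces the sample rate:
fs_out = fs_in / M
       = 96000 / 2
       = 48000.0 Hz

48000.0 Hz


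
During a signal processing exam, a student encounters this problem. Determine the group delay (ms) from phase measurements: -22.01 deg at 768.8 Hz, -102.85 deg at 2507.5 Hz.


Group delay from phase difference:
tau = -d(phi)/d(omega)
d(phi) = -80.84 deg = -1.410924 rad
d(omega) = 2*pi*(2507.5 - 768.8) = 10924.5743 rad/s
tau = -(-1.410924) / 10924.5743
    = 0.1292 ms

0.1292 ms


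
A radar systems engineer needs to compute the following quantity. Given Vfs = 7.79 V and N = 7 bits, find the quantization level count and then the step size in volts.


Step 1 — number of quantization levels:
L = 2^N = 2^7 = 128

Step 2 — LSB step size:
delta = Vfs / L
      = 7.79 / 128
      = 0.06085938 V

Levels = 128; step size = 0.06085938 V


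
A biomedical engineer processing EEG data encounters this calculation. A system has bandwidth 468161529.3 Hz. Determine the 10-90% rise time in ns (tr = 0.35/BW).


Rise time from bandwidth relationship:
tr = 0.35 / BW
   = 0.35 / 468161529.3
   = 7.476052134e-10 s
   = 0.7476 ns

0.7476 ns


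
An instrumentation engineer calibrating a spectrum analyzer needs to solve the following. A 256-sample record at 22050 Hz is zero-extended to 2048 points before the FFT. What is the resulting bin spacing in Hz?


Frequency resolution after zero-padding:
N_padded = 256 * 8 = 2048
df = fs / N_padded
   = 22050 / 2048
   = 10.7666 Hz

10.7666 Hz


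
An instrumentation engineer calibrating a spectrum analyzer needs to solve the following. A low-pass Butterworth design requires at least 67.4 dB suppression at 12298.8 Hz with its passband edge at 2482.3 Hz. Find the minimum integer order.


Butterworth filter order formula:
n = log10(10^(A/10) - 1) / (2 * log10(f_stop/f_pass))
10^(67.4/10) - 1 = 5495407.7386
f_stop/f_pass = 12298.8 / 2482.3 = 4.9546
n = 4.8489 -> ceil = 5

5


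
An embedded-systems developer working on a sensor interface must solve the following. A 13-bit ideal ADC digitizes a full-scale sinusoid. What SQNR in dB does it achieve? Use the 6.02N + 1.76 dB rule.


Theoretical SNR for a full-scale sinusoid:
SNR = 6.02 * N + 1.76
    = 6.02 * 13 + 1.76
    = 78.26 + 1.76
    = 80.02 dB

80.02 dB


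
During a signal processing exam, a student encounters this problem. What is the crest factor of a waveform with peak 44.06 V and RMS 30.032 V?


Crest factor is the ratio of peak to RMS:
CF = V_peak / V_rms
   = 44.06 / 30.032
   = 1.4671

1.4671


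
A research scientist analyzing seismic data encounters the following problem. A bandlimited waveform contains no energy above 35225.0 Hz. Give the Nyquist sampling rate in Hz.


The Nyquist rate is twice the maximum frequency component.
fs_min = 2 * fmax
      = 2 * 35225.0
      = 70450.0 Hz

70450.0


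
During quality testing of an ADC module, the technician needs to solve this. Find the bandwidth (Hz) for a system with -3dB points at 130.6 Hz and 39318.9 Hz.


Bandwidth is the difference of -3dB frequencies:
BW = f_high - f_low
   = 39318.9 - 130.6
   = 39188.3 Hz

39188.3 Hz


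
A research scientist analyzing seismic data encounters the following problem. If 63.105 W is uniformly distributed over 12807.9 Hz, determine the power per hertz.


Power spectral density:
PSD = P / BW
    = 63.105 / 12807.9
    = 0.00492704 W/Hz

0.00492704 W/Hz


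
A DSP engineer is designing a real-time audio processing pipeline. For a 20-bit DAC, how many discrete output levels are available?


Number of quantization levels = 2^N
= 2^20
= 1048576

1048576


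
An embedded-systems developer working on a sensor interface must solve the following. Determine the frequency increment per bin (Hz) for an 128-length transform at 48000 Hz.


DFT frequency resolution:
df = fs / N
   = 48000 / 128
   = 375.0 Hz

375.0 Hz


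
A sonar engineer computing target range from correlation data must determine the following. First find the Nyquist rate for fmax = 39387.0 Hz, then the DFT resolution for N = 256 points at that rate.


Step 1 — Nyquist sampling rate:
fs = 2 * fmax = 2 * 39387.0 = 78774.0 Hz

Step 2 — DFT bin spacing:
df = fs / N = 78774.0 / 256 = 307.7109 Hz

307.7109 Hz


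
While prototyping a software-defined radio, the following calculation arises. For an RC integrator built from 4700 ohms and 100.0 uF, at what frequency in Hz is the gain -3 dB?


Cutoff frequency of a first-order RC filter:
fc = 1 / (2 * pi * R * C)
C = 100.0 uF = 0.0001 F
fc = 1 / (2 * pi * 4700 * 0.0001)
   = 1 / 2.9530970943744
   = 0.338628 Hz

0.338628 Hz


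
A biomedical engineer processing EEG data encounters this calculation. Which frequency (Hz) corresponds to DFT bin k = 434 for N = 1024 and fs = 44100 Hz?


Frequency of DFT bin k:
f_k = k * fs / N
    = 434 * 44100 / 1024
    = 19139400 / 1024
    = 18690.82 Hz

18690.82 Hz


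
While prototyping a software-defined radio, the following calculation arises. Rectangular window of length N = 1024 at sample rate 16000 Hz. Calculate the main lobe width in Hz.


Main lobe width for a rectangular window:
Width = 2 * fs / N
      = 2 * 16000 / 1024
      = 32000 / 1024
      = 31.25 Hz

31.25 Hz


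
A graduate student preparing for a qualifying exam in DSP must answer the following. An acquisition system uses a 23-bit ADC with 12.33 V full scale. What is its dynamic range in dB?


Dynamic range from full-scale to LSB:
V_min = V_max / 2^bits = 12.33 / 2^23
DR = 20 * log10(V_max / V_min)
   = 20 * log10(2^23)
   = 20 * 23 * log10(2)
   = 138.47 dB

138.47 dB


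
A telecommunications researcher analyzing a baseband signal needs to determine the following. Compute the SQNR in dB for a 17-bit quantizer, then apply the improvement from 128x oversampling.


Step 1 — baseline SQNR at Nyquist:
SQNR_base = 6.02*N + 1.76
          = 6.02*17 + 1.76
          = 104.1 dB

Step 2 — oversampling processing gain:
G = 10*log10(OSR) = 10*log10(128) = 21.07 dB

Step 3 — total:
SQNR_total = 104.1 + 21.07 = 125.17 dB

Base SQNR = 104.1 dB; oversampled SQNR = 125.17 dB


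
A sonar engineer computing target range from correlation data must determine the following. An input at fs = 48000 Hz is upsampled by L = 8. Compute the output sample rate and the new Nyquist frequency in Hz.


Step 1 — output sample rate after interpolation by L:
fs_out = L * fs_in = 8 * 48000 = 384000 Hz

Step 2 — Nyquist frequency of the output stream:
f_Nyq = fs_out / 2 = 384000 / 2 = 192000.0 Hz

fs_out = 384000 Hz; f_Nyquist = 192000.0 Hz


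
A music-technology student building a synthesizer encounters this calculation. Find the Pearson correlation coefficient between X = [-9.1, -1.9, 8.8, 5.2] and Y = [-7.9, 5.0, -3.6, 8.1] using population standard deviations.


Pearson correlation coefficient (population):
r = cov(X,Y) / (std(X) * std(Y))
Mean X = 0.75, Mean Y = 0.4
Cov(X,Y) = 17.9075
Std(X) = 6.867496, Std(Y) = 6.42923
r = 0.4056

0.4056


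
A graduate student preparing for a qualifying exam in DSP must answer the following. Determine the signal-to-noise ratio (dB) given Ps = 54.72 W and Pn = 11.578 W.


SNR in decibels:
SNR = 10 * log10(Ps / Pn)
    = 10 * log10(54.72 / 11.578)
    = 10 * log10(4.7262)
    = 10 * 0.6745
    = 6.75 dB

6.75 dB


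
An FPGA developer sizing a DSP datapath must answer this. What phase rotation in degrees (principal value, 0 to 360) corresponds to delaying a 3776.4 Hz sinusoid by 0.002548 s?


Phase shift from frequency and time delay:
phi = 360 * f * t_delay
    = 360 * 3776.4 * 0.002548
    = 3464.02 degrees
    mod 360 = 224.02 degrees

224.02 degrees


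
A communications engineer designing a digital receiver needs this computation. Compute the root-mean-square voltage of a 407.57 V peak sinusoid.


RMS voltage for a sinusoidal waveform:
V_rms = V_peak / sqrt(2)
      = 407.57 / 1.414214
      = 288.196 V

288.196 V


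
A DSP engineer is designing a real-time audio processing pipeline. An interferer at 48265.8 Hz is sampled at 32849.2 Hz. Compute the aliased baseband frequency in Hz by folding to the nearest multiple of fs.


Compute the nearest integer multiple of fs to the signal:
n = round(48265.8 / 32849.2) = 1
f_alias = |48265.8 - 1 * 32849.2|
        = |48265.8 - 32849.2|
        = 15416.6 Hz

15416.6


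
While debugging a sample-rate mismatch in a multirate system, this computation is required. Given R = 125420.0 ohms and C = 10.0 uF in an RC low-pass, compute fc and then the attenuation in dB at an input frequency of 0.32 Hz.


Step 1 — cutoff frequency:
fc = 1 / (2*pi*R*C)
C = 10.0 uF = 1e-05 F
fc = 1 / (2*pi*125420.0*1e-05)
   = 0.126898 Hz

Step 2 — magnitude at f = 0.32 Hz:
|H(f)| = 1 / sqrt(1 + (f/fc)^2)
f/fc = 0.32 / 0.126898 = 2.52171
|H| = 1 / sqrt(1 + 6.359021) = 0.3686294
|H|_dB = 20*log10(0.3686294) = -8.67 dB

fc = 0.126898 Hz; |H(0.32 Hz)| = -8.67 dB


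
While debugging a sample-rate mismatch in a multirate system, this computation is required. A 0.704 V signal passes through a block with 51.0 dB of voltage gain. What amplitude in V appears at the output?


Output voltage from dB gain:
V_out = V_in * 10^(gain_dB / 20)
      = 0.704 * 10^(51.0 / 20)
      = 0.704 * 354.813389
      = 249.7886 V

249.7886 V


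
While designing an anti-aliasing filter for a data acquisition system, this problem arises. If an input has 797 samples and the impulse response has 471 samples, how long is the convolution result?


Linear convolution output length:
L = N + M - 1
  = 797 + 471 - 1
  = 1267 samples

1267


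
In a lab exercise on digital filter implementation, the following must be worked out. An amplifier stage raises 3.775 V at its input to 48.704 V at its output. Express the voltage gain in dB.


Voltage gain in dB:
G = 20 * log10(Vout / Vin)
  = 20 * log10(48.704 / 3.775)
  = 20 * log10(12.901722)
  = 20 * 1.110648
  = 22.21 dB

22.21 dB


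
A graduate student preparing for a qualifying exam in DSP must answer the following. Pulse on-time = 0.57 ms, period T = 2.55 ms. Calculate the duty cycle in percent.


Duty cycle as a percentage:
DC = (t_on / T) * 100
   = (0.57 / 2.55) * 100
   = 0.223529 * 100
   = 22.35 %

22.35 %


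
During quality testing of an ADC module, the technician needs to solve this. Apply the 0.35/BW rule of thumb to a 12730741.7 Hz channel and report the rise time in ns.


Rise time from bandwidth relationship:
tr = 0.35 / BW
   = 0.35 / 12730741.7
   = 2.749250658e-08 s
   = 27.4925 ns

27.4925 ns


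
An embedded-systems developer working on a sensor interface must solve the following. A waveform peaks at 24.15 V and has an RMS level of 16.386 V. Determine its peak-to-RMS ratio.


Crest factor is the ratio of peak to RMS:
CF = V_peak / V_rms
   = 24.15 / 16.386
   = 1.4738

1.4738


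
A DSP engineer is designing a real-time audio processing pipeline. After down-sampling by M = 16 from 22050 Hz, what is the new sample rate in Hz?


Decimation reduces the sample rate:
fs_out = fs_in / M
       = 22050 / 16
       = 1378.125 Hz

1378.125 Hz


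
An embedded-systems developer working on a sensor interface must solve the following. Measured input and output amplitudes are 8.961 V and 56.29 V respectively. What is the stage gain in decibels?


Voltage gain in dB:
G = 20 * log10(Vout / Vin)
  = 20 * log10(56.29 / 8.961)
  = 20 * log10(6.281665)
  = 20 * 0.798075
  = 15.96 dB

15.96 dB


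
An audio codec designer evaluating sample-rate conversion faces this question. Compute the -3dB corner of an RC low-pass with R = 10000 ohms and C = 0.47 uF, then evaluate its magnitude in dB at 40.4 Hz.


Step 1 — cutoff frequency:
fc = 1 / (2*pi*R*C)
C = 0.47 uF = 4.7e-07 F
fc = 1 / (2*pi*10000*4.7e-07)
   = 33.8628 Hz

Step 2 — magnitude at f = 40.4 Hz:
|H(f)| = 1 / sqrt(1 + (f/fc)^2)
f/fc = 40.4 / 33.8628 = 1.19305
|H| = 1 / sqrt(1 + 1.423368) = 0.6423775
|H|_dB = 20*log10(0.6423775) = -3.84 dB

fc = 33.8628 Hz; |H(40.4 Hz)| = -3.84 dB


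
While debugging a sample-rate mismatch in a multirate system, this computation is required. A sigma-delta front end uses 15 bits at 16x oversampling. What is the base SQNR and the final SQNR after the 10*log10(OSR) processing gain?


Step 1 — baseline SQNR at Nyquist:
SQNR_base = 6.02*N + 1.76
          = 6.02*15 + 1.76
          = 92.06 dB

Step 2 — oversampling processing gain:
G = 10*log10(OSR) = 10*log10(16) = 12.04 dB

Step 3 — total:
SQNR_total = 92.06 + 12.04 = 104.1 dB

Base SQNR = 92.06 dB; oversampled SQNR = 104.1 dB


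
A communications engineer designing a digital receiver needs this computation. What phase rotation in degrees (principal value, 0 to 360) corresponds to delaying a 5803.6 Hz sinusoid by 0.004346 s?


Phase shift from frequency and time delay:
phi = 360 * f * t_delay
    = 360 * 5803.6 * 0.004346
    = 9080.08 degrees
    mod 360 = 80.08 degrees

80.08 degrees


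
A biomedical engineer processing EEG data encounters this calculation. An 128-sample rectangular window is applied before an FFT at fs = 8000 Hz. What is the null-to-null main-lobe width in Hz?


Main lobe width for a rectangular window:
Width = 2 * fs / N
      = 2 * 8000 / 128
      = 16000 / 128
      = 125.0 Hz

125.0 Hz


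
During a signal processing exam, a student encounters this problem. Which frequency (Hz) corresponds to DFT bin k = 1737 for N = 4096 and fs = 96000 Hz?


Frequency of DFT bin k:
f_k = k * fs / N
    = 1737 * 96000 / 4096
    = 166752000 / 4096
    = 40710.938 Hz

40710.938 Hz


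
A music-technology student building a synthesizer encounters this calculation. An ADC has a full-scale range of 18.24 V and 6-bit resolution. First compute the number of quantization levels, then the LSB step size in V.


Step 1 — number of quantization levels:
L = 2^N = 2^6 = 64

Step 2 — LSB step size:
delta = Vfs / L
      = 18.24 / 64
      = 0.285 V

Levels = 64; step size = 0.285 V


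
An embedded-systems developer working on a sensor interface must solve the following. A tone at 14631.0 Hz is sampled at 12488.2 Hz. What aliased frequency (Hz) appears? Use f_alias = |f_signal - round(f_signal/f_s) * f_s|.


Compute the nearest integer multiple of fs to the signal:
n = round(14631.0 / 12488.2) = 1
f_alias = |14631.0 - 1 * 12488.2|
        = |14631.0 - 12488.2|
        = 2142.8 Hz

2142.8


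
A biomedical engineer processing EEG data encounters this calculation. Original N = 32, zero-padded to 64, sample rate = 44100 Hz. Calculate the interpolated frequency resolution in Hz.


Frequency resolution after zero-padding:
N_padded = 32 * 2 = 64
df = fs / N_padded
   = 44100 / 64
   = 689.0625 Hz

689.0625 Hz


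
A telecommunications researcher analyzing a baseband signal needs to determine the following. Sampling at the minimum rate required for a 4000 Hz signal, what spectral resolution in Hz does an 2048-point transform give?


Step 1 — Nyquist sampling rate:
fs = 2 * fmax = 2 * 4000 = 8000 Hz

Step 2 — DFT bin spacing:
df = fs / N = 8000 / 2048 = 3.9062 Hz

3.9062 Hz


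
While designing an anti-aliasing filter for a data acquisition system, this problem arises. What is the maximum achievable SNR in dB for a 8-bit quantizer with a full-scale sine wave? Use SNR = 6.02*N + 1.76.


Theoretical SNR for a full-scale sinusoid:
SNR = 6.02 * N + 1.76
    = 6.02 * 8 + 1.76
    = 48.16 + 1.76
    = 49.92 dB

49.92 dB


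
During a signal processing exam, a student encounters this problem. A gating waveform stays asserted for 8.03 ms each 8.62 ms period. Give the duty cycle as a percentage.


Duty cycle as a percentage:
DC = (t_on / T) * 100
   = (8.03 / 8.62) * 100
   = 0.931555 * 100
   = 93.16 %

93.16 %


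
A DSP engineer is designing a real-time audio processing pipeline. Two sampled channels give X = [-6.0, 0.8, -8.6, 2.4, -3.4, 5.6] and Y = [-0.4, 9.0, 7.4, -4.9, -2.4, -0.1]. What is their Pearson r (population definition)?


Pearson correlation coefficient (population):
r = cov(X,Y) / (std(X) * std(Y))
Mean X = -1.5333, Mean Y = 1.4333
Cov(X,Y) = -7.502222
Std(X) = 4.918898, Std(Y) = 5.05591
r = -0.3017

-0.3017


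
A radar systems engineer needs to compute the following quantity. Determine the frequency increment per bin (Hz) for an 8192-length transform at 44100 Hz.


DFT frequency resolution:
df = fs / N
   = 44100 / 8192
   = 5.3833 Hz

5.3833 Hz


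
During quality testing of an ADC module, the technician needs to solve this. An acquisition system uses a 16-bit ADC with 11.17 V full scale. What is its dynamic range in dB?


Dynamic range from full-scale to LSB:
V_min = V_max / 2^bits = 11.17 / 2^16
DR = 20 * log10(V_max / V_min)
   = 20 * log10(2^16)
   = 20 * 16 * log10(2)
   = 96.33 dB

96.33 dB


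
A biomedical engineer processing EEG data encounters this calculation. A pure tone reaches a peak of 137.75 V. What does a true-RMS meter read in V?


RMS voltage for a sinusoidal waveform:
V_rms = V_peak / sqrt(2)
      = 137.75 / 1.414214
      = 97.404 V

97.404 V


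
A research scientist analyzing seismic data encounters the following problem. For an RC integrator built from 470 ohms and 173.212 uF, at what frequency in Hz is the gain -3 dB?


Cutoff frequency of a first-order RC filter:
fc = 1 / (2 * pi * R * C)
C = 173.212 uF = 0.000173212 F
fc = 1 / (2 * pi * 470 * 0.000173212)
   = 1 / 0.51151185391078
   = 1.954989 Hz

1.954989 Hz


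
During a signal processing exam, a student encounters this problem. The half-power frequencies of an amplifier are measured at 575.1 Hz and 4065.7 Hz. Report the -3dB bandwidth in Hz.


Bandwidth is the difference of -3dB frequencies:
BW = f_high - f_low
   = 4065.7 - 575.1
   = 3490.6 Hz

3490.6 Hz


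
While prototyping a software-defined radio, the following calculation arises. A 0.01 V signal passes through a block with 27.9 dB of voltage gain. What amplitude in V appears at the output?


Output voltage from dB gain:
V_out = V_in * 10^(gain_dB / 20)
      = 0.01 * 10^(27.9 / 20)
      = 0.01 * 24.831331
      = 0.2483 V

0.2483 V


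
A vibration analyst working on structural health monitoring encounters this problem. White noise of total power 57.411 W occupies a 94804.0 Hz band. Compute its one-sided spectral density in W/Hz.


Power spectral density:
PSD = P / BW
    = 57.411 / 94804.0
    = 0.00060558 W/Hz

0.00060558 W/Hz


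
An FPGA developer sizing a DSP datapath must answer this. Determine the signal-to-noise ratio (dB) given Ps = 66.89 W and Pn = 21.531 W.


SNR in decibels:
SNR = 10 * log10(Ps / Pn)
    = 10 * log10(66.89 / 21.531)
    = 10 * log10(3.1067)
    = 10 * 0.4923
    = 4.92 dB

4.92 dB


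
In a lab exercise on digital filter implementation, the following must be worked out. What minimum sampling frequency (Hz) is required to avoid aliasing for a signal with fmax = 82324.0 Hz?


The Nyquist rate is twice the maximum frequency component.
fs_min = 2 * fmax
      = 2 * 82324.0
      = 164648.0 Hz

164648.0


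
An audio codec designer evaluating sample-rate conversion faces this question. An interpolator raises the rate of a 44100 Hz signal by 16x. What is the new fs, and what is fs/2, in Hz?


Step 1 — output sample rate after interpolation by L:
fs_out = L * fs_in = 16 * 44100 = 705600 Hz

Step 2 — Nyquist frequency of the output stream:
f_Nyq = fs_out / 2 = 705600 / 2 = 352800.0 Hz

fs_out = 705600 Hz; f_Nyquist = 352800.0 Hz


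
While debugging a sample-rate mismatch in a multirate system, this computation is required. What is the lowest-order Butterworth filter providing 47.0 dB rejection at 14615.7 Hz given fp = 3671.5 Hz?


Butterworth filter order formula:
n = log10(10^(A/10) - 1) / (2 * log10(f_stop/f_pass))
10^(47.0/10) - 1 = 50117.7234
f_stop/f_pass = 14615.7 / 3671.5 = 3.9809
n = 3.9168 -> ceil = 4

4


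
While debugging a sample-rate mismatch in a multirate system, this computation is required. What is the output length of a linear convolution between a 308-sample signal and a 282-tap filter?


Linear convolution output length:
L = N + M - 1
  = 308 + 282 - 1
  = 589 samples

589


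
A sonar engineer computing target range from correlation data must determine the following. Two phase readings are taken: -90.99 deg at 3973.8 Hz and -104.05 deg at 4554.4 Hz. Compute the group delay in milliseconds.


Group delay from phase difference:
tau = -d(phi)/d(omega)
d(phi) = -13.06 deg = -0.22794 rad
d(omega) = 2*pi*(4554.4 - 3973.8) = 3648.0174 rad/s
tau = -(-0.22794) / 3648.0174
    = 0.0625 ms

0.0625 ms


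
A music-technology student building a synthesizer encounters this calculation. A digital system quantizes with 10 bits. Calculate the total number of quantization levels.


Number of quantization levels = 2^N
= 2^10
= 1024

1024


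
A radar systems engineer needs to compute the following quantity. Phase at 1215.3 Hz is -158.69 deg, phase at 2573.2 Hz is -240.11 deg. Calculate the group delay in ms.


Group delay from phase difference:
tau = -d(phi)/d(omega)
d(phi) = -81.42 deg = -1.421047 rad
d(omega) = 2*pi*(2573.2 - 1215.3) = 8531.9373 rad/s
tau = -(-1.421047) / 8531.9373
    = 0.1666 ms

0.1666 ms


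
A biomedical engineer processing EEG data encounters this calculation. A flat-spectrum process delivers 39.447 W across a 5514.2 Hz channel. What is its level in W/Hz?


Power spectral density:
PSD = P / BW
    = 39.447 / 5514.2
    = 0.00715371 W/Hz

0.00715371 W/Hz


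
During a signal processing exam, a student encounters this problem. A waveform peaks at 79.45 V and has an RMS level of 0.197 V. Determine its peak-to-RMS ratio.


Crest factor is the ratio of peak to RMS:
CF = V_peak / V_rms
   = 79.45 / 0.197
   = 403.2995

403.2995


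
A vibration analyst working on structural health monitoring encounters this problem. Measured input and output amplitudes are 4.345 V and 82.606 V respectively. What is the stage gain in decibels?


Voltage gain in dB:
G = 20 * log10(Vout / Vin)
  = 20 * log10(82.606 / 4.345)
  = 20 * log10(19.011738)
  = 20 * 1.279022
  = 25.58 dB

25.58 dB


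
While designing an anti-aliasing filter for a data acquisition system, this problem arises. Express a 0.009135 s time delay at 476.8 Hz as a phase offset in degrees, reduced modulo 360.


Phase shift from frequency and time delay:
phi = 360 * f * t_delay
    = 360 * 476.8 * 0.009135
    = 1568.0 degrees
    mod 360 = 128.0 degrees

128.0 degrees


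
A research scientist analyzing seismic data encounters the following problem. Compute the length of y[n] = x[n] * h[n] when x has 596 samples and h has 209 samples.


Linear convolution output length:
L = N + M - 1
  = 596 + 209 - 1
  = 804 samples

804


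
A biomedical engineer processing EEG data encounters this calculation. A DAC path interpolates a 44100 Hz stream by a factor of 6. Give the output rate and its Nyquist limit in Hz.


Step 1 — output sample rate after interpolation by L:
fs_out = L * fs_in = 6 * 44100 = 264600 Hz

Step 2 — Nyquist frequency of the output stream:
f_Nyq = fs_out / 2 = 264600 / 2 = 132300.0 Hz

fs_out = 264600 Hz; f_Nyquist = 132300.0 Hz


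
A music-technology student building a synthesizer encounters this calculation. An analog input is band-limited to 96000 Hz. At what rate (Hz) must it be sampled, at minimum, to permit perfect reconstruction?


The Nyquist rate is twice the maximum frequency component.
fs_min = 2 * fmax
      = 2 * 96000
      = 192000 Hz

192000


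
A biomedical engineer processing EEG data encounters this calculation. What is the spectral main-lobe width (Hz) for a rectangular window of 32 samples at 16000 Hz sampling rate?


Main lobe width for a rectangular window:
Width = 2 * fs / N
      = 2 * 16000 / 32
      = 32000 / 32
      = 1000.0 Hz

1000.0 Hz


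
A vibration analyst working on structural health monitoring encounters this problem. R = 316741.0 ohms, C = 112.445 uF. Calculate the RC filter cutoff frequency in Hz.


Cutoff frequency of a first-order RC filter:
fc = 1 / (2 * pi * R * C)
C = 112.445 uF = 0.000112445 F
fc = 1 / (2 * pi * 316741.0 * 0.000112445)
   = 1 / 223.78156187355
   = 0.004469 Hz

0.004469 Hz


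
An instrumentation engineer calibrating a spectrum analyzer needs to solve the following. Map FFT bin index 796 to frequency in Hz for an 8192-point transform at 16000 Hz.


Frequency of DFT bin k:
f_k = k * fs / N
    = 796 * 16000 / 8192
    = 12736000 / 8192
    = 1554.688 Hz

1554.688 Hz


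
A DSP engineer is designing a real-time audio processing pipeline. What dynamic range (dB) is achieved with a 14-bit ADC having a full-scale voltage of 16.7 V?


Dynamic range from full-scale to LSB:
V_min = V_max / 2^bits = 16.7 / 2^14
DR = 20 * log10(V_max / V_min)
   = 20 * log10(2^14)
   = 20 * 14 * log10(2)
   = 84.29 dB

84.29 dB


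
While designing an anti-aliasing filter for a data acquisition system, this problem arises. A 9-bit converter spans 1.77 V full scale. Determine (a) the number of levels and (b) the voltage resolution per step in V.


Step 1 — number of quantization levels:
L = 2^N = 2^9 = 512

Step 2 — LSB step size:
delta = Vfs / L
      = 1.77 / 512
      = 0.00345703 V

Levels = 512; step size = 0.00345703 V


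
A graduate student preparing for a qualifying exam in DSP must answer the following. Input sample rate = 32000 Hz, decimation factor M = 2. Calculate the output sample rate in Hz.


Decimation reduces the sample rate:
fs_out = fs_in / M
       = 32000 / 2
       = 16000.0 Hz

16000.0 Hz


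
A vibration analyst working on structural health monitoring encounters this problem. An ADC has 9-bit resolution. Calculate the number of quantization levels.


Number of quantization levels = 2^N
= 2^9
= 512

512


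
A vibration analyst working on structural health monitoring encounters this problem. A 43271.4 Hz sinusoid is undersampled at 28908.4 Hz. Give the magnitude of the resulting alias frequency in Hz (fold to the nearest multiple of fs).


Compute the nearest integer multiple of fs to the signal:
n = round(43271.4 / 28908.4) = 1
f_alias = |43271.4 - 1 * 28908.4|
        = |43271.4 - 28908.4|
        = 14363.0 Hz

14363.0


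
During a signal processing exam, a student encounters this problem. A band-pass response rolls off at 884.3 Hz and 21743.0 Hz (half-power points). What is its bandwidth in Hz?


Bandwidth is the difference of -3dB frequencies:
BW = f_high - f_low
   = 21743.0 - 884.3
   = 20858.7 Hz

20858.7 Hz


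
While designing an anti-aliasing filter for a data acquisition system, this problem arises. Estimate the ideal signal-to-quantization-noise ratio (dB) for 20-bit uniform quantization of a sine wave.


Theoretical SNR for a full-scale sinusoid:
SNR = 6.02 * N + 1.76
    = 6.02 * 20 + 1.76
    = 120.4 + 1.76
    = 122.16 dB

122.16 dB


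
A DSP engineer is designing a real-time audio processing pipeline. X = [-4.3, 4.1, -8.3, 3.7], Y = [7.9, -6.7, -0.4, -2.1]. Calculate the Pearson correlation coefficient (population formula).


Pearson correlation coefficient (population):
r = cov(X,Y) / (std(X) * std(Y))
Mean X = -1.2, Mean Y = -0.325
Cov(X,Y) = -16.8625
Std(X) = 5.294337, Std(Y) = 5.278435
r = -0.6034

-0.6034


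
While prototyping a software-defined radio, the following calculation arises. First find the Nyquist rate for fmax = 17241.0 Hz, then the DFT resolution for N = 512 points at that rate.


Step 1 — Nyquist sampling rate:
fs = 2 * fmax = 2 * 17241.0 = 34482.0 Hz

Step 2 — DFT bin spacing:
df = fs / N = 34482.0 / 512 = 67.3477 Hz

67.3477 Hz


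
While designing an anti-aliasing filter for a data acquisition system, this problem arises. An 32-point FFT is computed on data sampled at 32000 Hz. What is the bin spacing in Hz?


DFT frequency resolution:
df = fs / N
   = 32000 / 32
   = 1000.0 Hz

1000.0 Hz


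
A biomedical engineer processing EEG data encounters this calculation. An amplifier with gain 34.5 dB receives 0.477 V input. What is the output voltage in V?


Output voltage from dB gain:
V_out = V_in * 10^(gain_dB / 20)
      = 0.477 * 10^(34.5 / 20)
      = 0.477 * 53.088444
      = 25.3232 V

25.3232 V


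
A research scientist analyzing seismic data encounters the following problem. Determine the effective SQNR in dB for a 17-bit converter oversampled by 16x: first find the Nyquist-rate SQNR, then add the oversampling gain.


Step 1 — baseline SQNR at Nyquist:
SQNR_base = 6.02*N + 1.76
          = 6.02*17 + 1.76
          = 104.1 dB

Step 2 — oversampling processing gain:
G = 10*log10(OSR) = 10*log10(16) = 12.04 dB

Step 3 — total:
SQNR_total = 104.1 + 12.04 = 116.14 dB

Base SQNR = 104.1 dB; oversampled SQNR = 116.14 dB


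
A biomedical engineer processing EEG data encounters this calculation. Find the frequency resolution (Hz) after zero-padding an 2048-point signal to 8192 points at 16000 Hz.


Frequency resolution after zero-padding:
N_padded = 2048 * 4 = 8192
df = fs / N_padded
   = 16000 / 8192
   = 1.9531 Hz

1.9531 Hz


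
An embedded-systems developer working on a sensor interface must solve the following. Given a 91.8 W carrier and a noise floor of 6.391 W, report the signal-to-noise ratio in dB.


SNR in decibels:
SNR = 10 * log10(Ps / Pn)
    = 10 * log10(91.8 / 6.391)
    = 10 * log10(14.3639)
    = 10 * 1.1573
    = 11.57 dB

11.57 dB


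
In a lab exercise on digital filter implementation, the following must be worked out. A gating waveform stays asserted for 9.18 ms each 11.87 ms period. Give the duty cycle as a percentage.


Duty cycle as a percentage:
DC = (t_on / T) * 100
   = (9.18 / 11.87) * 100
   = 0.773378 * 100
   = 77.34 %

77.34 %


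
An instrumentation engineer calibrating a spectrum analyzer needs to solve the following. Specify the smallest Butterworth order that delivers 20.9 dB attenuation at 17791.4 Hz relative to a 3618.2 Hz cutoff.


Butterworth filter order formula:
n = log10(10^(A/10) - 1) / (2 * log10(f_stop/f_pass))
10^(20.9/10) - 1 = 122.0269
f_stop/f_pass = 17791.4 / 3618.2 = 4.9172
n = 1.5082 -> ceil = 2

2


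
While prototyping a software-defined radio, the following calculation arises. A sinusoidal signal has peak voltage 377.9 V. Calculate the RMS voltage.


RMS voltage for a sinusoidal waveform:
V_rms = V_peak / sqrt(2)
      = 377.9 / 1.414214
      = 267.216 V

267.216 V


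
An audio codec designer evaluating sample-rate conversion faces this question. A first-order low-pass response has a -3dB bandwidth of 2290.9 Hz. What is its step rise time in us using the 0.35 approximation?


Rise time from bandwidth relationship:
tr = 0.35 / BW
   = 0.35 / 2290.9
   = 0.000152778384 s
   = 152.7784 us

152.7784 us


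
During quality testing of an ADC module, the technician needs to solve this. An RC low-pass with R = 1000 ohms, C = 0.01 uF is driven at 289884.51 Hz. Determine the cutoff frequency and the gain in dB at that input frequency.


Step 1 — cutoff frequency:
fc = 1 / (2*pi*R*C)
C = 0.01 uF = 1e-08 F
fc = 1 / (2*pi*1000*1e-08)
   = 15915.494 Hz

Step 2 — magnitude at f = 289884.51 Hz:
|H(f)| = 1 / sqrt(1 + (f/fc)^2)
f/fc = 289884.51 / 15915.494 = 18.213981
|H| = 1 / sqrt(1 + 331.749104) = 0.0548203
|H|_dB = 20*log10(0.0548203) = -25.22 dB

fc = 15915.494 Hz; |H(289884.51 Hz)| = -25.22 dB
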